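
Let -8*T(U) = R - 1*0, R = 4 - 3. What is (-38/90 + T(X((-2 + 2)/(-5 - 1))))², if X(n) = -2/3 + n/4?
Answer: 38809/129600 ≈ 0.29945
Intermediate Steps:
R = 1
X(n) = -⅔ + n/4 (X(n) = -2*⅓ + n*(¼) = -⅔ + n/4)
T(U) = -⅛ (T(U) = -(1 - 1*0)/8 = -(1 + 0)/8 = -⅛*1 = -⅛)
(-38/90 + T(X((-2 + 2)/(-5 - 1))))² = (-38/90 - ⅛)² = (-38*1/90 - ⅛)² = (-19/45 - ⅛)² = (-197/360)² = 38809/129600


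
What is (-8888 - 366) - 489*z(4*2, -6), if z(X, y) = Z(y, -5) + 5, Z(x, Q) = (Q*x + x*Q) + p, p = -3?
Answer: -39572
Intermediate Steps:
Z(x, Q) = -3 + 2*Q*x (Z(x, Q) = (Q*x + x*Q) - 3 = (Q*x + Q*x) - 3 = 2*Q*x - 3 = -3 + 2*Q*x)
z(X, y) = 2 - 10*y (z(X, y) = (-3 + 2*(-5)*y) + 5 = (-3 - 10*y) + 5 = 2 - 10*y)
(-8888 - 366) - 489*z(4*2, -6) = (-8888 - 366) - 489*(2 - 10*(-6)) = -9254 - 489*(2 + 60) = -9254 - 489*62 = -9254 - 30318 = -39572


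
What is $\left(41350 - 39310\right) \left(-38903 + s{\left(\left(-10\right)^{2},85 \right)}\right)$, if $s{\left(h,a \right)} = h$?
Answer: $-79158120$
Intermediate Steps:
$\left(41350 - 39310\right) \left(-38903 + s{\left(\left(-10\right)^{2},85 \right)}\right) = \left(41350 - 39310\right) \left(-38903 + \left(-10\right)^{2}\right) = 2040 \left(-38903 + 100\right) = 2040 \left(-38803\right) = -79158120$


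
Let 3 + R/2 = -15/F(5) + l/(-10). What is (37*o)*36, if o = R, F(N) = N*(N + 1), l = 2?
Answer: -49284/5 ≈ -9856.8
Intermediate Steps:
F(N) = N*(1 + N)
R = -37/5 (R = -6 + 2*(-15*1/(5*(1 + 5)) + 2/(-10)) = -6 + 2*(-15/(5*6) + 2*(-⅒)) = -6 + 2*(-15/30 - ⅕) = -6 + 2*(-15*1/30 - ⅕) = -6 + 2*(-½ - ⅕) = -6 + 2*(-7/10) = -6 - 7/5 = -37/5 ≈ -7.4000)
o = -37/5 ≈ -7.4000
(37*o)*36 = (37*(-37/5))*36 = -1369/5*36 = -49284/5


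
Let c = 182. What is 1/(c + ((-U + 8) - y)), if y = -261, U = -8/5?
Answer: 5/2263 ≈ 0.0022095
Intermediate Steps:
U = -8/5 (U = -8*⅕ = -8/5 ≈ -1.6000)
1/(c + ((-U + 8) - y)) = 1/(182 + ((-1*(-8/5) + 8) - 1*(-261))) = 1/(182 + ((8/5 + 8) + 261)) = 1/(182 + (48/5 + 261)) = 1/(182 + 1353/5) = 1/(2263/5) = 5/2263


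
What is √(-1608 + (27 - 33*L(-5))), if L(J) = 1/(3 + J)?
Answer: I*√6258/2 ≈ 39.554*I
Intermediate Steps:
√(-1608 + (27 - 33*L(-5))) = √(-1608 + (27 - 33/(3 - 5))) = √(-1608 + (27 - 33/(-2))) = √(-1608 + (27 - 33*(-½))) = √(-1608 + (27 + 33/2)) = √(-1608 + 87/2) = √(-3129/2) = I*√6258/2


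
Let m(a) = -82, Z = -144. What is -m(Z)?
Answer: 82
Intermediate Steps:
-m(Z) = -1*(-82) = 82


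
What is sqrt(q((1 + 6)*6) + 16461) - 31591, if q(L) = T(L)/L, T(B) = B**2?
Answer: -31591 + sqrt(16503) ≈ -31463.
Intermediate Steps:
q(L) = L (q(L) = L**2/L = L)
sqrt(q((1 + 6)*6) + 16461) - 31591 = sqrt((1 + 6)*6 + 16461) - 31591 = sqrt(7*6 + 16461) - 31591 = sqrt(42 + 16461) - 31591 = sqrt(16503) - 31591 = -31591 + sqrt(16503)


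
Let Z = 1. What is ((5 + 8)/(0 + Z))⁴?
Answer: 28561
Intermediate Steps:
((5 + 8)/(0 + Z))⁴ = ((5 + 8)/(0 + 1))⁴ = (13/1)⁴ = (13*1)⁴ = 13⁴ = 28561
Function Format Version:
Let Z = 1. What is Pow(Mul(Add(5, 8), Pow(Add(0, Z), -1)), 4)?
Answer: 28561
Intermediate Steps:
Pow(Mul(Add(5, 8), Pow(Add(0, Z), -1)), 4) = Pow(Mul(Add(5, 8), Pow(Add(0, 1), -1)), 4) = Pow(Mul(13, Pow(1, -1)), 4) = Pow(Mul(13, 1), 4) = Pow(13, 4) = 28561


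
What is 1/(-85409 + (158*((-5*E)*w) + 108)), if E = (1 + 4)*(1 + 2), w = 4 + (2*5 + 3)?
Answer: -1/286751 ≈ -3.4873e-6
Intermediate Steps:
w = 17 (w = 4 + (10 + 3) = 4 + 13 = 17)
E = 15 (E = 5*3 = 15)
1/(-85409 + (158*((-5*E)*w) + 108)) = 1/(-85409 + (158*(-5*15*17) + 108)) = 1/(-85409 + (158*(-75*17) + 108)) = 1/(-85409 + (158*(-1275) + 108)) = 1/(-85409 + (-201450 + 108)) = 1/(-85409 - 201342) = 1/(-286751) = -1/286751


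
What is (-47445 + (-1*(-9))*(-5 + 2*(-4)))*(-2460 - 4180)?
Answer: 315811680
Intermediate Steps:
(-47445 + (-1*(-9))*(-5 + 2*(-4)))*(-2460 - 4180) = (-47445 + 9*(-5 - 8))*(-6640) = (-47445 + 9*(-13))*(-6640) = (-47445 - 117)*(-6640) = -47562*(-6640) = 315811680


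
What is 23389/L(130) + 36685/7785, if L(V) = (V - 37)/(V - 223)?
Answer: -36409336/1557 ≈ -23384.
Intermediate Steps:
L(V) = (-37 + V)/(-223 + V)
23389/L(130) + 36685/7785 = 23389/(((-37 + 130)/(-223 + 130))) + 36685/7785 = 23389/((93/(-93))) + 36685*(1/7785) = 23389/((-1/93*93)) + 7337/1557 = 23389/(-1) + 7337/1557 = 23389*(-1) + 7337/1557 = -23389 + 7337/1557 = -36409336/1557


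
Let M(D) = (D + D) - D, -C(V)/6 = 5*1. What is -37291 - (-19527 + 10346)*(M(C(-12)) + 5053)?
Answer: 46078872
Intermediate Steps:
C(V) = -30
M(D) = D (M(D) = 2*D - D = D)
-37291 - (-19527 + 10346)*(M(C(-12)) + 5053) = -37291 - (-19527 + 10346)*(-30 + 5053) = -37291 - (-9181)*5023 = -37291 - 1*(-46116163) = -37291 + 46116163 = 46078872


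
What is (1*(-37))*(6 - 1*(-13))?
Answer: -703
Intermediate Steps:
(1*(-37))*(6 - 1*(-13)) = -37*(6 + 13) = -37*19 = -703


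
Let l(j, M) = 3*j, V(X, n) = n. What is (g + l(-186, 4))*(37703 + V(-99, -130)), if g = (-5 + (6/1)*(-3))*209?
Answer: -201579145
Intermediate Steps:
g = -4807 (g = (-5 + (6*1)*(-3))*209 = (-5 + 6*(-3))*209 = (-5 - 18)*209 = -23*209 = -4807)
(g + l(-186, 4))*(37703 + V(-99, -130)) = (-4807 + 3*(-186))*(37703 - 130) = (-4807 - 558)*37573 = -5365*37573 = -201579145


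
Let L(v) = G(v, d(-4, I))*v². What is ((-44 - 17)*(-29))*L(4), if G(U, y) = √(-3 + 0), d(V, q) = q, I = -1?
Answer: 28304*I*√3 ≈ 49024.0*I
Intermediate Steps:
G(U, y) = I*√3 (G(U, y) = √(-3) = I*√3)
L(v) = I*√3*v² (L(v) = (I*√3)*v² = I*√3*v²)
((-44 - 17)*(-29))*L(4) = ((-44 - 17)*(-29))*(I*√3*4²) = (-61*(-29))*(I*√3*16) = 1769*(16*I*√3) = 28304*I*√3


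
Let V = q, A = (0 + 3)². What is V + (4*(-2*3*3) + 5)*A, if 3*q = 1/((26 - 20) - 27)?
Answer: -37990/63 ≈ -603.02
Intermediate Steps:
A = 9 (A = 3² = 9)
q = -1/63 (q = 1/(3*((26 - 20) - 27)) = 1/(3*(6 - 27)) = (⅓)/(-21) = (⅓)*(-1/21) = -1/63 ≈ -0.015873)
V = -1/63 ≈ -0.015873
V + (4*(-2*3*3) + 5)*A = -1/63 + (4*(-2*3*3) + 5)*9 = -1/63 + (4*(-6*3) + 5)*9 = -1/63 + (4*(-18) + 5)*9 = -1/63 + (-72 + 5)*9 = -1/63 - 67*9 = -1/63 - 603 = -37990/63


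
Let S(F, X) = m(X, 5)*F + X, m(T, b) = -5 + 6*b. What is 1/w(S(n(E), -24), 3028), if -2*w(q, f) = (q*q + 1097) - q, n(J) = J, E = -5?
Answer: -2/23447 ≈ -8.5299e-5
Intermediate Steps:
S(F, X) = X + 25*F (S(F, X) = (-5 + 6*5)*F + X = (-5 + 30)*F + X = 25*F + X = X + 25*F)
w(q, f) = -1097/2 + q/2 - q²/2 (w(q, f) = -((q*q + 1097) - q)/2 = -((q² + 1097) - q)/2 = -((1097 + q²) - q)/2 = -(1097 + q² - q)/2 = -1097/2 + q/2 - q²/2)
1/w(S(n(E), -24), 3028) = 1/(-1097/2 + (-24 + 25*(-5))/2 - (-24 + 25*(-5))²/2) = 1/(-1097/2 + (-24 - 125)/2 - (-24 - 125)²/2) = 1/(-1097/2 + (½)*(-149) - ½*(-149)²) = 1/(-1097/2 - 149/2 - ½*22201) = 1/(-1097/2 - 149/2 - 22201/2) = 1/(-23447/2) = -2/23447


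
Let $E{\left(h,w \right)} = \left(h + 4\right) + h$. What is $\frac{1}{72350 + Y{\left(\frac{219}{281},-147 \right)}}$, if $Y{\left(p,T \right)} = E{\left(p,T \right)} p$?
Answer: $\frac{78961}{5713170428} \approx 1.3821 \cdot 10^{-5}$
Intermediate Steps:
$E{\left(h,w \right)} = 4 + 2 h$ ($E{\left(h,w \right)} = \left(4 + h\right) + h = 4 + 2 h$)
$Y{\left(p,T \right)} = p \left(4 + 2 p\right)$ ($Y{\left(p,T \right)} = \left(4 + 2 p\right) p = p \left(4 + 2 p\right)$)
$\frac{1}{72350 + Y{\left(\frac{219}{281},-147 \right)}} = \frac{1}{72350 + 2 \cdot \frac{219}{281} \left(2 + \frac{219}{281}\right)} = \frac{1}{72350 + 2 \cdot \frac{219}{281} \cdot \frac{781}{281}} = \frac{1}{72350 + \frac{342078}{78961}} = \frac{1}{\frac{5713170428}{78961}} = \frac{78961}{5713170428}$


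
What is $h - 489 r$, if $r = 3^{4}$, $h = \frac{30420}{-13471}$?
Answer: $- \frac{533603259}{13471} \approx -39611.0$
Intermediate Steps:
$h = - \frac{30420}{13471}$ ($h = 30420 \left(- \frac{1}{13471}\right) = - \frac{30420}{13471} \approx -2.2582$)
$r = 81$
$h - 489 r = - \frac{30420}{13471} - 489 \cdot 81 = - \frac{30420}{13471} - 39609 = - \frac{533603259}{13471}$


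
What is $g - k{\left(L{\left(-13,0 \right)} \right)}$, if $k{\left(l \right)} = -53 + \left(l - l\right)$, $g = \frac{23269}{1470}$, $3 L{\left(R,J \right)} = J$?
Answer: $\frac{101179}{1470} \approx 68.829$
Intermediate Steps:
$L{\left(R,J \right)} = \frac{J}{3}$
$g = \frac{23269}{1470}$ ($g = 23269 \cdot \frac{1}{1470} = \frac{23269}{1470} \approx 15.829$)
$k{\left(l \right)} = -53$ ($k{\left(l \right)} = -53 + 0 = -53$)
$g - k{\left(L{\left(-13,0 \right)} \right)} = \frac{23269}{1470} - -53 = \frac{23269}{1470} + 53 = \frac{101179}{1470}$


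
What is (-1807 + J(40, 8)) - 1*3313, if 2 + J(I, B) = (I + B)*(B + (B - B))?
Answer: -4738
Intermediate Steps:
J(I, B) = -2 + B*(B + I) (J(I, B) = -2 + (I + B)*(B + (B - B)) = -2 + (B + I)*(B + 0) = -2 + (B + I)*B = -2 + B*(B + I))
(-1807 + J(40, 8)) - 1*3313 = (-1807 + (-2 + 8² + 8*40)) - 1*3313 = (-1807 + (-2 + 64 + 320)) - 3313 = (-1807 + 382) - 3313 = -1425 - 3313 = -4738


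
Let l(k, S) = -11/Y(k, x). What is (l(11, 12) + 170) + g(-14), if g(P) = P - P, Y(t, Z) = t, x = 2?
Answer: 169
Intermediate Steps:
g(P) = 0
l(k, S) = -11/k
(l(11, 12) + 170) + g(-14) = (-11/11 + 170) + 0 = (-11*1/11 + 170) + 0 = (-1 + 170) + 0 = 169 + 0 = 169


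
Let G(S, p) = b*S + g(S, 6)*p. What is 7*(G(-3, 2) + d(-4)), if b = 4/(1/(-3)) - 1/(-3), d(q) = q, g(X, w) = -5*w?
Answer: -203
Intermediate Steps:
b = -35/3 (b = 4/(-⅓) - 1*(-⅓) = 4*(-3) + ⅓ = -12 + ⅓ = -35/3 ≈ -11.667)
G(S, p) = -30*p - 35*S/3 (G(S, p) = -35*S/3 + (-5*6)*p = -35*S/3 - 30*p = -30*p - 35*S/3)
7*(G(-3, 2) + d(-4)) = 7*((-30*2 - 35/3*(-3)) - 4) = 7*((-60 + 35) - 4) = 7*(-25 - 4) = 7*(-29) = -203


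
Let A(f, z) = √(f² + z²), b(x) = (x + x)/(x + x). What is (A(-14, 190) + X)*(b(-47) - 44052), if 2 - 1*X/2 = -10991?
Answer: -968505286 - 88102*√9074 ≈ -9.7690e+8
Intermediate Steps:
X = 21986 (X = 4 - 2*(-10991) = 4 + 21982 = 21986)
b(x) = 1 (b(x) = (2*x)/((2*x)) = (2*x)*(1/(2*x)) = 1)
(A(-14, 190) + X)*(b(-47) - 44052) = (√((-14)² + 190²) + 21986)*(1 - 44052) = (√(196 + 36100) + 21986)*(-44051) = (√36296 + 21986)*(-44051) = (2*√9074 + 21986)*(-44051) = (21986 + 2*√9074)*(-44051) = -968505286 - 88102*√9074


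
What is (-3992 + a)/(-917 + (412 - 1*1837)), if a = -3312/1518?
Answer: 21968/12881 ≈ 1.7055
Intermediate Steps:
a = -24/11 (a = -3312*1/1518 = -24/11 ≈ -2.1818)
(-3992 + a)/(-917 + (412 - 1*1837)) = (-3992 - 24/11)/(-917 + (412 - 1*1837)) = -43936/(11*(-917 + (412 - 1837))) = -43936/(11*(-917 - 1425)) = -43936/11/(-2342) = -43936/11*(-1/2342) = 21968/12881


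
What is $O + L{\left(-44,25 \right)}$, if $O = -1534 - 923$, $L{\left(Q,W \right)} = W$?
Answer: $-2432$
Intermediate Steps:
$O = -2457$
$O + L{\left(-44,25 \right)} = -2457 + 25 = -2432$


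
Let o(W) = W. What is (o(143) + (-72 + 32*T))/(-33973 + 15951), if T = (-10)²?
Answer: -3271/18022 ≈ -0.18150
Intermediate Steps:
T = 100
(o(143) + (-72 + 32*T))/(-33973 + 15951) = (143 + (-72 + 32*100))/(-33973 + 15951) = (143 + (-72 + 3200))/(-18022) = (143 + 3128)*(-1/18022) = 3271*(-1/18022) = -3271/18022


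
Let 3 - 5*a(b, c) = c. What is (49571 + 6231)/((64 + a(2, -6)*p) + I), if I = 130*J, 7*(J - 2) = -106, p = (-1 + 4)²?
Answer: -1953070/56993 ≈ -34.269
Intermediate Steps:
a(b, c) = ⅗ - c/5
p = 9 (p = 3² = 9)
J = -92/7 (J = 2 + (⅐)*(-106) = 2 - 106/7 = -92/7 ≈ -13.143)
I = -11960/7 (I = 130*(-92/7) = -11960/7 ≈ -1708.6)
(49571 + 6231)/((64 + a(2, -6)*p) + I) = (49571 + 6231)/((64 + (⅗ - ⅕*(-6))*9) - 11960/7) = 55802/((64 + (⅗ + 6/5)*9) - 11960/7) = 55802/((64 + (9/5)*9) - 11960/7) = 55802/((64 + 81/5) - 11960/7) = 55802/(401/5 - 11960/7) = 55802/(-56993/35) = 55802*(-35/56993) = -1953070/56993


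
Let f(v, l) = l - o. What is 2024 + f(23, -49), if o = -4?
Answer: 1979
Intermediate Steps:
f(v, l) = 4 + l (f(v, l) = l - 1*(-4) = l + 4 = 4 + l)
2024 + f(23, -49) = 2024 + (4 - 49) = 2024 - 45 = 1979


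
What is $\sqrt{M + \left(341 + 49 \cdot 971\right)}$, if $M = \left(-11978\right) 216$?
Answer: $8 i \sqrt{39677} \approx 1593.5 i$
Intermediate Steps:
$M = -2587248$
$\sqrt{M + \left(341 + 49 \cdot 971\right)} = \sqrt{-2587248 + \left(341 + 49 \cdot 971\right)} = \sqrt{-2587248 + \left(341 + 47579\right)} = \sqrt{-2587248 + 47920} = \sqrt{-2539328} = 8 i \sqrt{39677}$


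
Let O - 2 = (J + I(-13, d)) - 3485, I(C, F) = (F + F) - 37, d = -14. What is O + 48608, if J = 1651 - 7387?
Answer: 39324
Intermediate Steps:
I(C, F) = -37 + 2*F (I(C, F) = 2*F - 37 = -37 + 2*F)
J = -5736
O = -9284 (O = 2 + ((-5736 + (-37 + 2*(-14))) - 3485) = 2 + ((-5736 + (-37 - 28)) - 3485) = 2 + ((-5736 - 65) - 3485) = 2 + (-5801 - 3485) = 2 - 9286 = -9284)
O + 48608 = -9284 + 48608 = 39324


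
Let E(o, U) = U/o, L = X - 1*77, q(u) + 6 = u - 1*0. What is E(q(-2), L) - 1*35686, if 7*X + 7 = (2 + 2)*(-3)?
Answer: -998929/28 ≈ -35676.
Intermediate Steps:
X = -19/7 (X = -1 + ((2 + 2)*(-3))/7 = -1 + (4*(-3))/7 = -1 + (⅐)*(-12) = -1 - 12/7 = -19/7 ≈ -2.7143)
q(u) = -6 + u (q(u) = -6 + (u - 1*0) = -6 + (u + 0) = -6 + u)
L = -558/7 (L = -19/7 - 1*77 = -19/7 - 77 = -558/7 ≈ -79.714)
E(q(-2), L) - 1*35686 = -558/(7*(-6 - 2)) - 1*35686 = -558/7/(-8) - 35686 = -558/7*(-⅛) - 35686 = 279/28 - 35686 = -998929/28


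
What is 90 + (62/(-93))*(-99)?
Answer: 156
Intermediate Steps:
90 + (62/(-93))*(-99) = 90 + (62*(-1/93))*(-99) = 90 - 2/3*(-99) = 90 + 66 = 156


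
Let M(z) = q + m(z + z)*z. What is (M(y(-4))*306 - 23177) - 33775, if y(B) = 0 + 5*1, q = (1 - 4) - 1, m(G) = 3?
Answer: -53586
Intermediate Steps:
q = -4 (q = -3 - 1 = -4)
y(B) = 5 (y(B) = 0 + 5 = 5)
M(z) = -4 + 3*z
(M(y(-4))*306 - 23177) - 33775 = ((-4 + 3*5)*306 - 23177) - 33775 = ((-4 + 15)*306 - 23177) - 33775 = (11*306 - 23177) - 33775 = (3366 - 23177) - 33775 = -19811 - 33775 = -53586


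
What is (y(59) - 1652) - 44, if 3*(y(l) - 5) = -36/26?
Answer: -21989/13 ≈ -1691.5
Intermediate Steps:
y(l) = 59/13 (y(l) = 5 + (-36/26)/3 = 5 + (-36*1/26)/3 = 5 + (1/3)*(-18/13) = 5 - 6/13 = 59/13)
(y(59) - 1652) - 44 = (59/13 - 1652) - 44 = -21417/13 - 44 = -21989/13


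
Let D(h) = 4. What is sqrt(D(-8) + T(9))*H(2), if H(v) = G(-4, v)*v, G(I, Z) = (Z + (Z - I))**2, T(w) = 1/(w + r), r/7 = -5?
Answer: 64*sqrt(2678)/13 ≈ 254.77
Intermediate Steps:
r = -35 (r = 7*(-5) = -35)
T(w) = 1/(-35 + w) (T(w) = 1/(w - 35) = 1/(-35 + w))
G(I, Z) = (-I + 2*Z)**2
H(v) = v*(-4 - 2*v)**2 (H(v) = (-4 - 2*v)**2*v = v*(-4 - 2*v)**2)
sqrt(D(-8) + T(9))*H(2) = sqrt(4 + 1/(-35 + 9))*(4*2*(2 + 2)**2) = sqrt(4 + 1/(-26))*(4*2*4**2) = sqrt(4 - 1/26)*(4*2*16) = sqrt(103/26)*128 = (sqrt(2678)/26)*128 = 64*sqrt(2678)/13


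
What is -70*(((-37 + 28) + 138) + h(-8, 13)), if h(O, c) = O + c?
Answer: -9380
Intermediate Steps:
-70*(((-37 + 28) + 138) + h(-8, 13)) = -70*(((-37 + 28) + 138) + (-8 + 13)) = -70*((-9 + 138) + 5) = -70*(129 + 5) = -70*134 = -9380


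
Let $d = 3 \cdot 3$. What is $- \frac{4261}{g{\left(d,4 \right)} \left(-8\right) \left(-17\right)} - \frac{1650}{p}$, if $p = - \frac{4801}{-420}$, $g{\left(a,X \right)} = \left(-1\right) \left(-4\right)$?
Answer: $- \frac{397449061}{2611744} \approx -152.18$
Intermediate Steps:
$d = 9$
$g{\left(a,X \right)} = 4$
$p = \frac{4801}{420}$ ($p = \left(-4801\right) \left(- \frac{1}{420}\right) = \frac{4801}{420} \approx 11.431$)
$- \frac{4261}{g{\left(d,4 \right)} \left(-8\right) \left(-17\right)} - \frac{1650}{p} = - \frac{4261}{4 \left(-8\right) \left(-17\right)} - \frac{1650}{\frac{4801}{420}} = - \frac{4261}{\left(-32\right) \left(-17\right)} - \frac{693000}{4801} = - \frac{4261}{544} - \frac{693000}{4801} = - \frac{397449061}{2611744}$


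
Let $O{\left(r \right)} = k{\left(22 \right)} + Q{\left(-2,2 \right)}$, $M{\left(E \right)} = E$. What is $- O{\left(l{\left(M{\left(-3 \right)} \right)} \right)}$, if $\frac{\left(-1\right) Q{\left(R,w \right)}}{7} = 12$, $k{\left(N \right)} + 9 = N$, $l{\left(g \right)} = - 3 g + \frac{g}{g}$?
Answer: $71$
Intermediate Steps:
$l{\left(g \right)} = 1 - 3 g$ ($l{\left(g \right)} = - 3 g + 1 = 1 - 3 g$)
$k{\left(N \right)} = -9 + N$
$Q{\left(R,w \right)} = -84$ ($Q{\left(R,w \right)} = \left(-7\right) 12 = -84$)
$O{\left(r \right)} = -71$ ($O{\left(r \right)} = \left(-9 + 22\right) - 84 = 13 - 84 = -71$)
$- O{\left(l{\left(M{\left(-3 \right)} \right)} \right)} = \left(-1\right) \left(-71\right) = 71$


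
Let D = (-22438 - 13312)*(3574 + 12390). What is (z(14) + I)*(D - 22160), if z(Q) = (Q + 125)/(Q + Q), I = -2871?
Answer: 11450231463710/7 ≈ 1.6357e+12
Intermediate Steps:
D = -570713000 (D = -35750*15964 = -570713000)
z(Q) = (125 + Q)/(2*Q) (z(Q) = (125 + Q)/((2*Q)) = (125 + Q)*(1/(2*Q)) = (125 + Q)/(2*Q))
(z(14) + I)*(D - 22160) = ((1/2)*(125 + 14)/14 - 2871)*(-570713000 - 22160) = ((1/2)*(1/14)*139 - 2871)*(-570735160) = (139/28 - 2871)*(-570735160) = -80249/28*(-570735160) = 11450231463710/7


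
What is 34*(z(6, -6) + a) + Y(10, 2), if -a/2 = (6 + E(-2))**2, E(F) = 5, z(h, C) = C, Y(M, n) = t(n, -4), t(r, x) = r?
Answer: -8430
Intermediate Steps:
Y(M, n) = n
a = -242 (a = -2*(6 + 5)**2 = -2*11**2 = -2*121 = -242)
34*(z(6, -6) + a) + Y(10, 2) = 34*(-6 - 242) + 2 = 34*(-248) + 2 = -8432 + 2 = -8430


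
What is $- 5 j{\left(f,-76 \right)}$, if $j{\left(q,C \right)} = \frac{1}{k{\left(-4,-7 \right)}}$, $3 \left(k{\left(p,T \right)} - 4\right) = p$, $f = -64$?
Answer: $- \frac{15}{8} \approx -1.875$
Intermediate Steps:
$k{\left(p,T \right)} = 4 + \frac{p}{3}$
$j{\left(q,C \right)} = \frac{3}{8}$ ($j{\left(q,C \right)} = \frac{1}{4 + \frac{1}{3} \left(-4\right)} = \frac{1}{4 - \frac{4}{3}} = \frac{1}{\frac{8}{3}} = \frac{3}{8}$)
$- 5 j{\left(f,-76 \right)} = \left(-5\right) \frac{3}{8} = - \frac{15}{8}$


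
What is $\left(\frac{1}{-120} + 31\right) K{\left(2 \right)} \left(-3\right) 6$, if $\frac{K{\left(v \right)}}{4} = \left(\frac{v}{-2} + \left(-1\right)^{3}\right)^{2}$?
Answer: $- \frac{44628}{5} \approx -8925.6$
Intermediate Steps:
$K{\left(v \right)} = 4 \left(-1 - \frac{v}{2}\right)^{2}$ ($K{\left(v \right)} = 4 \left(\frac{v}{-2} + \left(-1\right)^{3}\right)^{2} = 4 \left(v \left(- \frac{1}{2}\right) - 1\right)^{2} = 4 \left(- \frac{v}{2} - 1\right)^{2} = 4 \left(-1 - \frac{v}{2}\right)^{2}$)
$\left(\frac{1}{-120} + 31\right) K{\left(2 \right)} \left(-3\right) 6 = \left(\frac{1}{-120} + 31\right) \left(2 + 2\right)^{2} \left(-3\right) 6 = \left(- \frac{1}{120} + 31\right) 4^{2} \left(-3\right) 6 = \frac{3719 \cdot 16 \left(-3\right) 6}{120} = \frac{3719 \left(\left(-48\right) 6\right)}{120} = \frac{3719}{120} \left(-288\right) = - \frac{44628}{5}$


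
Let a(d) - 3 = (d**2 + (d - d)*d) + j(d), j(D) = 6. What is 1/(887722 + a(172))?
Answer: 1/917315 ≈ 1.0901e-6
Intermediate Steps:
a(d) = 9 + d**2 (a(d) = 3 + ((d**2 + (d - d)*d) + 6) = 3 + ((d**2 + 0*d) + 6) = 3 + ((d**2 + 0) + 6) = 3 + (d**2 + 6) = 3 + (6 + d**2) = 9 + d**2)
1/(887722 + a(172)) = 1/(887722 + (9 + 172**2)) = 1/(887722 + (9 + 29584)) = 1/(887722 + 29593) = 1/917315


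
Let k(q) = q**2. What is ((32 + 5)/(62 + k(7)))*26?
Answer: 26/3 ≈ 8.6667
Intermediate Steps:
((32 + 5)/(62 + k(7)))*26 = ((32 + 5)/(62 + 7**2))*26 = (37/(62 + 49))*26 = (37/111)*26 = (37*(1/111))*26 = (1/3)*26 = 26/3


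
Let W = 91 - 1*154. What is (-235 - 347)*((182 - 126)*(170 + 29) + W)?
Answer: -6449142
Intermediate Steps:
W = -63 (W = 91 - 154 = -63)
(-235 - 347)*((182 - 126)*(170 + 29) + W) = (-235 - 347)*((182 - 126)*(170 + 29) - 63) = -582*(56*199 - 63) = -582*(11144 - 63) = -582*11081 = -6449142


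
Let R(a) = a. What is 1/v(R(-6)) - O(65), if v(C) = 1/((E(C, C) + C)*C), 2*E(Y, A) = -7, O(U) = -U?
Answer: 122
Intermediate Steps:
E(Y, A) = -7/2 (E(Y, A) = (1/2)*(-7) = -7/2)
v(C) = 1/(C*(-7/2 + C)) (v(C) = 1/((-7/2 + C)*C) = 1/(C*(-7/2 + C)))
1/v(R(-6)) - O(65) = 1/(2/(-6*(-7 + 2*(-6)))) - (-1)*65 = 1/(2*(-1/6)/(-7 - 12)) - 1*(-65) = 1/(2*(-1/6)/(-19)) + 65 = 1/(2*(-1/6)*(-1/19)) + 65 = 1/(1/57) + 65 = 57 + 65 = 122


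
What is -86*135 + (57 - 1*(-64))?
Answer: -11489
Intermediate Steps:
-86*135 + (57 - 1*(-64)) = -11610 + (57 + 64) = -11610 + 121 = -11489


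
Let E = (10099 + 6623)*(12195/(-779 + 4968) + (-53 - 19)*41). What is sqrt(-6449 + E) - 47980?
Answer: -47980 + I*sqrt(865473112446443)/4189 ≈ -47980.0 + 7022.9*I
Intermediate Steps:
E = -206579123226/4189 (E = 16722*(12195/4189 - 72*41) = 16722*(12195*(1/4189) - 2952) = 16722*(12195/4189 - 2952) = 16722*(-12353733/4189) = -206579123226/4189 ≈ -4.9315e+7)
sqrt(-6449 + E) - 47980 = sqrt(-6449 - 206579123226/4189) - 47980 = sqrt(-206606138087/4189) - 47980 = I*sqrt(865473112446443)/4189 - 47980 = -47980 + I*sqrt(865473112446443)/4189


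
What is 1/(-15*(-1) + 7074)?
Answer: 1/7089 ≈ 0.00014106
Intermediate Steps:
1/(-15*(-1) + 7074) = 1/(15 + 7074) = 1/7089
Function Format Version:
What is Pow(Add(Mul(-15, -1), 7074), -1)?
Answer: Rational(1, 7089) ≈ 0.00014106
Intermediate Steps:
Pow(Add(Mul(-15, -1), 7074), -1) = Pow(Add(15, 7074), -1) = Pow(7089, -1) = Rational(1, 7089)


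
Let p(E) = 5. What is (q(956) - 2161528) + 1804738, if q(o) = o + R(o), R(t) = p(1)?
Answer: -355829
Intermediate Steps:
R(t) = 5
q(o) = 5 + o (q(o) = o + 5 = 5 + o)
(q(956) - 2161528) + 1804738 = ((5 + 956) - 2161528) + 1804738 = (961 - 2161528) + 1804738 = -2160567 + 1804738 = -355829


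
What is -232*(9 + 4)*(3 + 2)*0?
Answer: 0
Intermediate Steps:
-232*(9 + 4)*(3 + 2)*0 = -3016*5*0 = -3016*0 = -232*0 = 0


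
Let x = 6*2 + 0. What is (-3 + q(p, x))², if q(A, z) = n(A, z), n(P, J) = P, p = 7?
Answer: 16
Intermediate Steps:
x = 12 (x = 12 + 0 = 12)
q(A, z) = A
(-3 + q(p, x))² = (-3 + 7)² = 4² = 16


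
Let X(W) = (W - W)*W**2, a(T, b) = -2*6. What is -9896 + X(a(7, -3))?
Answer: -9896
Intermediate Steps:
a(T, b) = -12
X(W) = 0 (X(W) = 0*W**2 = 0)
-9896 + X(a(7, -3)) = -9896 + 0 = -9896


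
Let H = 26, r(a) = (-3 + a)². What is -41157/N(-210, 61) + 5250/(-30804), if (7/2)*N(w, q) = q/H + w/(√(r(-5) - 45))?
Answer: 22259580419447/152689785734 + 20449267020*√19/29740901 ≈ 3142.9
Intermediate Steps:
N(w, q) = q/91 + 2*w*√19/133 (N(w, q) = 2*(q/26 + w/(√((-3 - 5)² - 45)))/7 = 2*(q*(1/26) + w/(√((-8)² - 45)))/7 = 2*(q/26 + w/(√(64 - 45)))/7 = 2*(q/26 + w/(√19))/7 = 2*(q/26 + w*(√19/19))/7 = 2*(q/26 + w*√19/19)/7 = q/91 + 2*w*√19/133)
-41157/N(-210, 61) + 5250/(-30804) = -41157/((1/91)*61 + (2/133)*(-210)*√19) + 5250/(-30804) = -41157/(61/91 - 60*√19/19) + 5250*(-1/30804) = -41157/(61/91 - 60*√19/19) - 875/5134 = -875/5134 - 41157/(61/91 - 60*√19/19)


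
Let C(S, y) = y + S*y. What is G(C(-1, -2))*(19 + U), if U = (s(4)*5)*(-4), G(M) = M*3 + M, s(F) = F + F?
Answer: 0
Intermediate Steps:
s(F) = 2*F
G(M) = 4*M (G(M) = 3*M + M = 4*M)
U = -160 (U = ((2*4)*5)*(-4) = (8*5)*(-4) = 40*(-4) = -160)
G(C(-1, -2))*(19 + U) = (4*(-2*(1 - 1)))*(19 - 160) = (4*(-2*0))*(-141) = (4*0)*(-141) = 0*(-141) = 0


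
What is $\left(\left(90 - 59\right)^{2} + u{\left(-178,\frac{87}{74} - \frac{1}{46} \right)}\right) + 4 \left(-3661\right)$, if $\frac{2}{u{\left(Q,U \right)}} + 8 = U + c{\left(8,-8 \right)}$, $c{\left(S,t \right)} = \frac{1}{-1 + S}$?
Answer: $- \frac{546387787}{39931} \approx -13683.0$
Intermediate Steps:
$u{\left(Q,U \right)} = \frac{2}{- \frac{55}{7} + U}$ ($u{\left(Q,U \right)} = \frac{2}{-8 + \left(U + \frac{1}{-1 + 8}\right)} = \frac{2}{-8 + \left(U + \frac{1}{7}\right)} = \frac{2}{-8 + \left(\frac{1}{7} + U\right)} = \frac{2}{- \frac{55}{7} + U}$)
$\left(\left(90 - 59\right)^{2} + u{\left(-178,\frac{87}{74} - \frac{1}{46} \right)}\right) + 4 \left(-3661\right) = \left(\left(90 - 59\right)^{2} + \frac{14}{-55 + 7 \left(\frac{87}{74} - \frac{1}{46}\right)}\right) + 4 \left(-3661\right) = \left(31^{2} + \frac{14}{-55 + 7 \left(87 \cdot \frac{1}{74} - \frac{1}{46}\right)}\right) - 14644 = \left(961 + \frac{14}{-55 + 7 \left(\frac{87}{74} - \frac{1}{46}\right)}\right) - 14644 = \left(961 + \frac{14}{-55 + 7 \cdot \frac{982}{851}}\right) - 14644 = \left(961 + \frac{14}{-55 + \frac{6874}{851}}\right) - 14644 = \left(961 + \frac{14}{- \frac{39931}{851}}\right) - 14644 = \left(961 + 14 \left(- \frac{851}{39931}\right)\right) - 14644 = \left(961 - \frac{11914}{39931}\right) - 14644 = \frac{38361777}{39931} - 14644 = - \frac{546387787}{39931}$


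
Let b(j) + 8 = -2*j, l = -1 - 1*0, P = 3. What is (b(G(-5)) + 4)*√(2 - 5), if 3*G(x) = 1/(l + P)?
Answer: -13*I*√3/3 ≈ -7.5056*I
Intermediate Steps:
l = -1 (l = -1 + 0 = -1)
G(x) = ⅙ (G(x) = 1/(3*(-1 + 3)) = (⅓)/2 = (⅓)*(½) = ⅙)
b(j) = -8 - 2*j
(b(G(-5)) + 4)*√(2 - 5) = ((-8 - 2*⅙) + 4)*√(2 - 5) = ((-8 - ⅓) + 4)*√(-3) = (-25/3 + 4)*(I*√3) = -13*I*√3/3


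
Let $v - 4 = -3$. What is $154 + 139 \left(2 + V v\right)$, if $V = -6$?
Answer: $-402$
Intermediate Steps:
$v = 1$ ($v = 4 - 3 = 1$)
$154 + 139 \left(2 + V v\right) = 154 + 139 \left(2 - 6\right) = 154 + 139 \left(-4\right) = 154 - 556 = -402$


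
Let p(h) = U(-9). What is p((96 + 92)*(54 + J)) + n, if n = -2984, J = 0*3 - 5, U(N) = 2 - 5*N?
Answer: -2937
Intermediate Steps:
J = -5 (J = 0 - 5 = -5)
p(h) = 47 (p(h) = 2 - 5*(-9) = 2 + 45 = 47)
p((96 + 92)*(54 + J)) + n = 47 - 2984 = -2937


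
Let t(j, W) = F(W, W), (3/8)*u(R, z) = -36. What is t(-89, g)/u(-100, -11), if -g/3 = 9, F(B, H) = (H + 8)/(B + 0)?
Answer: -19/2592 ≈ -0.0073302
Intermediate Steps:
u(R, z) = -96 (u(R, z) = (8/3)*(-36) = -96)
F(B, H) = (8 + H)/B
g = -27 (g = -3*9 = -27)
t(j, W) = (8 + W)/W
t(-89, g)/u(-100, -11) = ((8 - 27)/(-27))/(-96) = -1/27*(-19)*(-1/96) = (19/27)*(-1/96) = -19/2592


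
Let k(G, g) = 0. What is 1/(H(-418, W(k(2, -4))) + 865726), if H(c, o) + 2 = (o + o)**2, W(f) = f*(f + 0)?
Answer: 1/865724 ≈ 1.1551e-6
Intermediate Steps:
W(f) = f**2 (W(f) = f*f = f**2)
H(c, o) = -2 + 4*o**2 (H(c, o) = -2 + (o + o)**2 = -2 + (2*o)**2 = -2 + 4*o**2)
1/(H(-418, W(k(2, -4))) + 865726) = 1/((-2 + 4*(0**2)**2) + 865726) = 1/((-2 + 4*0**2) + 865726) = 1/((-2 + 4*0) + 865726) = 1/((-2 + 0) + 865726) = 1/(-2 + 865726) = 1/865724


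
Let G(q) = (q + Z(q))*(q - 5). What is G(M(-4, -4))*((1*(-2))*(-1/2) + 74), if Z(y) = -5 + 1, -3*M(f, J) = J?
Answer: 2200/3 ≈ 733.33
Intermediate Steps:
M(f, J) = -J/3
Z(y) = -4
G(q) = (-5 + q)*(-4 + q) (G(q) = (q - 4)*(q - 5) = (-4 + q)*(-5 + q) = (-5 + q)*(-4 + q))
G(M(-4, -4))*((1*(-2))*(-1/2) + 74) = (20 + (-⅓*(-4))² - (-3)*(-4))*((1*(-2))*(-1/2) + 74) = (20 + (4/3)² - 9*4/3)*(-(-2)/2 + 74) = (20 + 16/9 - 12)*(-2*(-½) + 74) = 88*(1 + 74)/9 = (88/9)*75 = 2200/3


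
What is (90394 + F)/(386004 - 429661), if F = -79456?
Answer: -10938/43657 ≈ -0.25054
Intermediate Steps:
(90394 + F)/(386004 - 429661) = (90394 - 79456)/(386004 - 429661) = 10938/(-43657) = 10938*(-1/43657) = -10938/43657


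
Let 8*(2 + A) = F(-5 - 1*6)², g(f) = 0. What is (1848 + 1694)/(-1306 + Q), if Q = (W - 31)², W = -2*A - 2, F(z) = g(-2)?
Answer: -3542/465 ≈ -7.6172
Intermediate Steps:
F(z) = 0
A = -2 (A = -2 + (⅛)*0² = -2 + (⅛)*0 = -2 + 0 = -2)
W = 2 (W = -2*(-2) - 2 = 4 - 2 = 2)
Q = 841 (Q = (2 - 31)² = (-29)² = 841)
(1848 + 1694)/(-1306 + Q) = (1848 + 1694)/(-1306 + 841) = 3542/(-465) = 3542*(-1/465) = -3542/465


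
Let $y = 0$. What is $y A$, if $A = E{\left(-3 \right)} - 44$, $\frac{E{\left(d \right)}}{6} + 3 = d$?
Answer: $0$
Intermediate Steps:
$E{\left(d \right)} = -18 + 6 d$
$A = -80$ ($A = \left(-18 + 6 \left(-3\right)\right) - 44 = \left(-18 - 18\right) - 44 = -36 - 44 = -80$)
$y A = 0 \left(-80\right) = 0$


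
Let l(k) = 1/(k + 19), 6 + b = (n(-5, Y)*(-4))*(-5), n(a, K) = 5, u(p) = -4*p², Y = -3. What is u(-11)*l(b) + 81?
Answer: 8669/113 ≈ 76.717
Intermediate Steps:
b = 94 (b = -6 + (5*(-4))*(-5) = -6 - 20*(-5) = -6 + 100 = 94)
l(k) = 1/(19 + k)
u(-11)*l(b) + 81 = (-4*(-11)²)/(19 + 94) + 81 = -4*121/113 + 81 = -484*1/113 + 81 = -484/113 + 81 = 8669/113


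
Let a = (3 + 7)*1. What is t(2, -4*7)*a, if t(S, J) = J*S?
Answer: -560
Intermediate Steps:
a = 10 (a = 10*1 = 10)
t(2, -4*7)*a = (-4*7*2)*10 = -28*2*10 = -56*10 = -560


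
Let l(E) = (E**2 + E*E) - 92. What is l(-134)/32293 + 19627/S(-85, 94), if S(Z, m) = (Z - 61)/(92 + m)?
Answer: -58942153263/2357389 ≈ -25003.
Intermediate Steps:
S(Z, m) = (-61 + Z)/(92 + m)
l(E) = -92 + 2*E**2 (l(E) = (E**2 + E**2) - 92 = 2*E**2 - 92 = -92 + 2*E**2)
l(-134)/32293 + 19627/S(-85, 94) = (-92 + 2*(-134)**2)/32293 + 19627/(((-61 - 85)/(92 + 94))) = (-92 + 2*17956)*(1/32293) + 19627/((-146/186)) = (-92 + 35912)*(1/32293) + 19627/(((1/186)*(-146))) = 35820*(1/32293) + 19627/(-73/93) = 35820/32293 + 19627*(-93/73) = 35820/32293 - 1825311/73 = -58942153263/2357389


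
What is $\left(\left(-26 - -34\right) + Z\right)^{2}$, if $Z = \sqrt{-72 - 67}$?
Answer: $\left(8 + i \sqrt{139}\right)^{2} \approx -75.0 + 188.64 i$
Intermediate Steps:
$Z = i \sqrt{139}$ ($Z = \sqrt{-139} = i \sqrt{139} \approx 11.79 i$)
$\left(\left(-26 - -34\right) + Z\right)^{2} = \left(\left(-26 - -34\right) + i \sqrt{139}\right)^{2} = \left(\left(-26 + 34\right) + i \sqrt{139}\right)^{2} = \left(8 + i \sqrt{139}\right)^{2}$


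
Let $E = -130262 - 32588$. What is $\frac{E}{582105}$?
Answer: $- \frac{32570}{116421} \approx -0.27976$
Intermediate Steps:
$E = -162850$ ($E = -130262 - 32588 = -162850$)
$\frac{E}{582105} = - \frac{162850}{582105} = \left(-162850\right) \frac{1}{582105} = - \frac{32570}{116421}$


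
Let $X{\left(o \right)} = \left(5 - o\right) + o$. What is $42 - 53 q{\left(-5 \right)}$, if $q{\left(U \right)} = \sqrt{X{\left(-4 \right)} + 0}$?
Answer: $42 - 53 \sqrt{5} \approx -76.512$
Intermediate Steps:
$X{\left(o \right)} = 5$
$q{\left(U \right)} = \sqrt{5}$ ($q{\left(U \right)} = \sqrt{5 + 0} = \sqrt{5}$)
$42 - 53 q{\left(-5 \right)} = 42 - 53 \sqrt{5}$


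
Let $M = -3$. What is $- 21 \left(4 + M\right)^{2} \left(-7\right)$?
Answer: $147$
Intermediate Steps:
$- 21 \left(4 + M\right)^{2} \left(-7\right) = - 21 \left(4 - 3\right)^{2} \left(-7\right) = - 21 \cdot 1^{2} \left(-7\right) = \left(-21\right) 1 \left(-7\right) = \left(-21\right) \left(-7\right) = 147$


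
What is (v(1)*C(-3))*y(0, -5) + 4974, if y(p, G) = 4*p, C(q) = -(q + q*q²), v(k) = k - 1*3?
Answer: 4974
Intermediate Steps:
v(k) = -3 + k (v(k) = k - 3 = -3 + k)
C(q) = -q - q³ (C(q) = -(q + q³) = -q - q³)
(v(1)*C(-3))*y(0, -5) + 4974 = ((-3 + 1)*(-1*(-3) - 1*(-3)³))*(4*0) + 4974 = -2*(3 - 1*(-27))*0 + 4974 = -2*(3 + 27)*0 + 4974 = -2*30*0 + 4974 = -60*0 + 4974 = 0 + 4974 = 4974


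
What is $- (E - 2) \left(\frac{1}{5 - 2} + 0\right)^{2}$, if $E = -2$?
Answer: $\frac{4}{9} \approx 0.44444$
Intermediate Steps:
$- (E - 2) \left(\frac{1}{5 - 2} + 0\right)^{2} = - (-2 - 2) \left(\frac{1}{5 - 2} + 0\right)^{2} = - (-2 - 2) \left(\frac{1}{3} + 0\right)^{2} = \left(-1\right) \left(-4\right) \left(\frac{1}{3} + 0\right)^{2} = \frac{4}{9}$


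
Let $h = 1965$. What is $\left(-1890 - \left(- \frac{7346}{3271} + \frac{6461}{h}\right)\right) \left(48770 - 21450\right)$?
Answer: $- \frac{66413293864424}{1285503} \approx -5.1663 \cdot 10^{7}$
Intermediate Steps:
$\left(-1890 - \left(- \frac{7346}{3271} + \frac{6461}{h}\right)\right) \left(48770 - 21450\right) = \left(-1890 - \left(- \frac{7346}{3271} + \frac{6461}{1965}\right)\right) \left(48770 - 21450\right) = \left(-1890 - \frac{6699041}{6427515}\right) 27320 = \left(- \frac{12154702391}{6427515}\right) 27320 = - \frac{66413293864424}{1285503}$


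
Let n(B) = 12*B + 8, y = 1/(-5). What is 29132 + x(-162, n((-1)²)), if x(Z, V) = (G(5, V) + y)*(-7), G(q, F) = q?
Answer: 145492/5 ≈ 29098.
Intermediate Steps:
y = -⅕ ≈ -0.20000
n(B) = 8 + 12*B
x(Z, V) = -168/5 (x(Z, V) = (5 - ⅕)*(-7) = (24/5)*(-7) = -168/5)
29132 + x(-162, n((-1)²)) = 29132 - 168/5 = 145492/5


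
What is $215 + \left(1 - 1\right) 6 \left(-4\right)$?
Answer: $215$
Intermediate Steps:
$215 + \left(1 - 1\right) 6 \left(-4\right) = 215 + 0 \cdot 6 \left(-4\right) = 215 + 0 \left(-4\right) = 215 + 0 = 215$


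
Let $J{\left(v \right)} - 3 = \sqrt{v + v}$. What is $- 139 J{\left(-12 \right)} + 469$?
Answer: $52 - 278 i \sqrt{6} \approx 52.0 - 680.96 i$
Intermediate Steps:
$J{\left(v \right)} = 3 + \sqrt{2} \sqrt{v}$ ($J{\left(v \right)} = 3 + \sqrt{v + v} = 3 + \sqrt{2 v} = 3 + \sqrt{2} \sqrt{v}$)
$- 139 J{\left(-12 \right)} + 469 = - 139 \left(3 + \sqrt{2} \sqrt{-12}\right) + 469 = - 139 \left(3 + \sqrt{2} \cdot 2 i \sqrt{3}\right) + 469 = - 139 \left(3 + 2 i \sqrt{6}\right) + 469 = \left(-417 - 278 i \sqrt{6}\right) + 469 = 52 - 278 i \sqrt{6}$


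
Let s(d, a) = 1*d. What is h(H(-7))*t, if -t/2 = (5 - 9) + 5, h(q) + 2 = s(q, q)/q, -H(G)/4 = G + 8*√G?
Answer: 2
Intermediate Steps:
s(d, a) = d
H(G) = -32*√G - 4*G (H(G) = -4*(G + 8*√G) = -32*√G - 4*G)
h(q) = -1 (h(q) = -2 + q/q = -2 + 1 = -1)
t = -2 (t = -2*((5 - 9) + 5) = -2*(-4 + 5) = -2*1 = -2)
h(H(-7))*t = -1*(-2) = 2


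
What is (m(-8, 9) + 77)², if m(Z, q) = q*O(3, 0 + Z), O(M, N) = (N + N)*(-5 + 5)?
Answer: 5929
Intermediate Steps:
O(M, N) = 0 (O(M, N) = (2*N)*0 = 0)
m(Z, q) = 0 (m(Z, q) = q*0 = 0)
(m(-8, 9) + 77)² = (0 + 77)² = 77² = 5929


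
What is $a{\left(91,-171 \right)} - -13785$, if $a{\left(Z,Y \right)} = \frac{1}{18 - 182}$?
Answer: $\frac{2260739}{164} \approx 13785.0$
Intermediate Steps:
$a{\left(Z,Y \right)} = - \frac{1}{164}$ ($a{\left(Z,Y \right)} = \frac{1}{-164} = - \frac{1}{164}$)
$a{\left(91,-171 \right)} - -13785 = - \frac{1}{164} - -13785 = - \frac{1}{164} + 13785 = \frac{2260739}{164}$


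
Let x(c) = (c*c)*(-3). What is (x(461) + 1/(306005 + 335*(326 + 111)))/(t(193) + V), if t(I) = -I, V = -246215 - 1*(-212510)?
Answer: 288433501199/15335455200 ≈ 18.808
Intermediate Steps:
V = -33705 (V = -246215 + 212510 = -33705)
x(c) = -3*c**2 (x(c) = c**2*(-3) = -3*c**2)
(x(461) + 1/(306005 + 335*(326 + 111)))/(t(193) + V) = (-3*461**2 + 1/(306005 + 335*(326 + 111)))/(-1*193 - 33705) = (-3*212521 + 1/(306005 + 335*437))/(-193 - 33705) = (-637563 + 1/(306005 + 146395))/(-33898) = (-637563 + 1/452400)*(-1/33898) = -288433501199/452400*(-1/33898) = 288433501199/15335455200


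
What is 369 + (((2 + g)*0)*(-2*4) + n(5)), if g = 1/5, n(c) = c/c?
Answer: 370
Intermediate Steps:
n(c) = 1
g = ⅕ ≈ 0.20000
369 + (((2 + g)*0)*(-2*4) + n(5)) = 369 + (((2 + ⅕)*0)*(-2*4) + 1) = 369 + (((11/5)*0)*(-8) + 1) = 369 + (0*(-8) + 1) = 369 + (0 + 1) = 369 + 1 = 370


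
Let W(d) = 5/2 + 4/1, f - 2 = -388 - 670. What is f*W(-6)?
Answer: -6864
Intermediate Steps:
f = -1056 (f = 2 + (-388 - 670) = 2 - 1058 = -1056)
W(d) = 13/2 (W(d) = 5*(½) + 4*1 = 5/2 + 4 = 13/2)
f*W(-6) = -1056*13/2 = -6864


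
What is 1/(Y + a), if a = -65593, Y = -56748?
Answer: -1/122341 ≈ -8.1739e-6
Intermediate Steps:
1/(Y + a) = 1/(-56748 - 65593) = 1/(-122341) = -1/122341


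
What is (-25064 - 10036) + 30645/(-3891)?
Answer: -45534915/1297 ≈ -35108.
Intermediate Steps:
(-25064 - 10036) + 30645/(-3891) = -35100 + 30645*(-1/3891) = -35100 - 10215/1297 = -45534915/1297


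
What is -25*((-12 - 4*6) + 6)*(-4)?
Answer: -3000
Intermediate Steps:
-25*((-12 - 4*6) + 6)*(-4) = -25*((-12 - 24) + 6)*(-4) = -25*(-36 + 6)*(-4) = -25*(-30)*(-4) = 750*(-4) = -3000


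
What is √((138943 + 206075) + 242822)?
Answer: 8*√9185 ≈ 766.71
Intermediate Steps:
√((138943 + 206075) + 242822) = √(345018 + 242822) = √587840 = 8*√9185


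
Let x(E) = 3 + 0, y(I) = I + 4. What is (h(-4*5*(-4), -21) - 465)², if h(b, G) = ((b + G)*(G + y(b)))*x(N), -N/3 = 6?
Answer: 114190596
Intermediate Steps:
y(I) = 4 + I
N = -18 (N = -3*6 = -18)
x(E) = 3
h(b, G) = 3*(G + b)*(4 + G + b) (h(b, G) = ((b + G)*(G + (4 + b)))*3 = ((G + b)*(4 + G + b))*3 = 3*(G + b)*(4 + G + b))
(h(-4*5*(-4), -21) - 465)² = ((3*(-21)² + 3*(-21)*(-4*5*(-4)) + 3*(-21)*(4 - 4*5*(-4)) + 3*(-4*5*(-4))*(4 - 4*5*(-4))) - 465)² = ((3*441 + 3*(-21)*(-20*(-4)) + 3*(-21)*(4 - 20*(-4)) + 3*(-20*(-4))*(4 - 20*(-4))) - 465)² = ((1323 + 3*(-21)*80 + 3*(-21)*(4 + 80) + 3*80*(4 + 80)) - 465)² = ((1323 - 5040 + 3*(-21)*84 + 3*80*84) - 465)² = ((1323 - 5040 - 5292 + 20160) - 465)² = (11151 - 465)² = 10686² = 114190596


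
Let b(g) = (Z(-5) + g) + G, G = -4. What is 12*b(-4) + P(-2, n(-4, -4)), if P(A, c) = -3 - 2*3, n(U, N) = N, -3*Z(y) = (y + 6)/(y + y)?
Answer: -523/5 ≈ -104.60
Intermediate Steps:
Z(y) = -(6 + y)/(6*y) (Z(y) = -(y + 6)/(3*(y + y)) = -(6 + y)/(3*(2*y)) = -(6 + y)*1/(2*y)/3 = -(6 + y)/(6*y))
b(g) = -119/30 + g (b(g) = ((⅙)*(-6 - 1*(-5))/(-5) + g) - 4 = ((⅙)*(-⅕)*(-6 + 5) + g) - 4 = ((⅙)*(-⅕)*(-1) + g) - 4 = (1/30 + g) - 4 = -119/30 + g)
P(A, c) = -9 (P(A, c) = -3 - 6 = -9)
12*b(-4) + P(-2, n(-4, -4)) = 12*(-119/30 - 4) - 9 = 12*(-239/30) - 9 = -478/5 - 9 = -523/5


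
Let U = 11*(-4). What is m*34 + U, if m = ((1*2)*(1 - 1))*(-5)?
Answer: -44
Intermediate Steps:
m = 0 (m = (2*0)*(-5) = 0*(-5) = 0)
U = -44
m*34 + U = 0*34 - 44 = 0 - 44 = -44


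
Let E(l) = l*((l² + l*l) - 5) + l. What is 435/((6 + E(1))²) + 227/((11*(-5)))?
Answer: 20293/880 ≈ 23.060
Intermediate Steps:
E(l) = l + l*(-5 + 2*l²) (E(l) = l*((l² + l²) - 5) + l = l*(2*l² - 5) + l = l*(-5 + 2*l²) + l = l + l*(-5 + 2*l²))
435/((6 + E(1))²) + 227/((11*(-5))) = 435/((6 + 2*1*(-2 + 1²))²) + 227/((11*(-5))) = 435/((6 + 2*1*(-2 + 1))²) + 227/(-55) = 435/((6 + 2*1*(-1))²) + 227*(-1/55) = 435/((6 - 2)²) - 227/55 = 435/(4²) - 227/55 = 435/16 - 227/55 = 20293/880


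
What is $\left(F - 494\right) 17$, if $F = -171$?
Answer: $-11305$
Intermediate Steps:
$\left(F - 494\right) 17 = \left(-171 - 494\right) 17 = \left(-665\right) 17 = -11305$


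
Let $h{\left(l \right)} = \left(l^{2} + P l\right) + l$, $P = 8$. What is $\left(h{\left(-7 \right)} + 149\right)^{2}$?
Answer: $18225$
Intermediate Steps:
$h{\left(l \right)} = l^{2} + 9 l$ ($h{\left(l \right)} = \left(l^{2} + 8 l\right) + l = l^{2} + 9 l$)
$\left(h{\left(-7 \right)} + 149\right)^{2} = \left(- 7 \left(9 - 7\right) + 149\right)^{2} = \left(\left(-7\right) 2 + 149\right)^{2} = \left(-14 + 149\right)^{2} = 135^{2} = 18225$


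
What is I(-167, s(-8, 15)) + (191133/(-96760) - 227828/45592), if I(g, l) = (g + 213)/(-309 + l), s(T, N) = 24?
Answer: -5469011267/766629480 ≈ -7.1338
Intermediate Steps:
I(g, l) = (213 + g)/(-309 + l)
I(-167, s(-8, 15)) + (191133/(-96760) - 227828/45592) = (213 - 167)/(-309 + 24) + (191133/(-96760) - 227828/45592) = 46/(-285) + (191133*(-1/96760) - 227828*1/45592) = -1/285*46 + (-191133/96760 - 56957/11398) = -46/285 - 93776747/13449640 = -5469011267/766629480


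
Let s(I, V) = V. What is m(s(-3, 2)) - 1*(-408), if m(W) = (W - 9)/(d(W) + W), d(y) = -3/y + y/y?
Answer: 1210/3 ≈ 403.33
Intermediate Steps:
d(y) = 1 - 3/y (d(y) = -3/y + 1 = 1 - 3/y)
m(W) = (-9 + W)/(W + (-3 + W)/W) (m(W) = (W - 9)/((-3 + W)/W + W) = (-9 + W)/(W + (-3 + W)/W))
m(s(-3, 2)) - 1*(-408) = 2*(-9 + 2)/(-3 + 2 + 2²) - 1*(-408) = 2*(-7)/(-3 + 2 + 4) + 408 = 2*(-7)/3 + 408 = 2*(⅓)*(-7) + 408 = -14/3 + 408 = 1210/3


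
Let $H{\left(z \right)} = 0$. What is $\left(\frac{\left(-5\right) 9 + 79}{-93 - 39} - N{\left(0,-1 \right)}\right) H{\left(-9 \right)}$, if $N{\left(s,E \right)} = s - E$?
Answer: $0$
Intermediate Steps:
$\left(\frac{\left(-5\right) 9 + 79}{-93 - 39} - N{\left(0,-1 \right)}\right) H{\left(-9 \right)} = \left(\frac{\left(-5\right) 9 + 79}{-93 - 39} - \left(0 - -1\right)\right) 0 = \left(\frac{-45 + 79}{-132} - \left(0 + 1\right)\right) 0 = \left(34 \left(- \frac{1}{132}\right) - 1\right) 0 = \left(- \frac{17}{66} - 1\right) 0 = \left(- \frac{83}{66}\right) 0 = 0$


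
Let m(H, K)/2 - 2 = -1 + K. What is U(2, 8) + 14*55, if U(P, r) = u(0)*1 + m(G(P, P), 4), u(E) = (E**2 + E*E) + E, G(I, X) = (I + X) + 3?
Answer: 780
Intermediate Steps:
G(I, X) = 3 + I + X
u(E) = E + 2*E**2 (u(E) = (E**2 + E**2) + E = 2*E**2 + E = E + 2*E**2)
m(H, K) = 2 + 2*K (m(H, K) = 4 + 2*(-1 + K) = 4 + (-2 + 2*K) = 2 + 2*K)
U(P, r) = 10 (U(P, r) = (0*(1 + 2*0))*1 + (2 + 2*4) = (0*(1 + 0))*1 + (2 + 8) = (0*1)*1 + 10 = 0*1 + 10 = 0 + 10 = 10)
U(2, 8) + 14*55 = 10 + 14*55 = 10 + 770 = 780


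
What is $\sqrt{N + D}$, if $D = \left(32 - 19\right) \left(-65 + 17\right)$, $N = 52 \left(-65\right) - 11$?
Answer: $i \sqrt{4015} \approx 63.364 i$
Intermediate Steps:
$N = -3391$ ($N = -3380 - 11 = -3391$)
$D = -624$ ($D = 13 \left(-48\right) = -624$)
$\sqrt{N + D} = \sqrt{-3391 - 624} = \sqrt{-4015} = i \sqrt{4015}$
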